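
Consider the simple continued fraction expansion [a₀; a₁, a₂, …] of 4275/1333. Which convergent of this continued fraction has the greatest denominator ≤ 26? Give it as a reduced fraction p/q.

a_0 = 3: 3/1  (≤ bound)
a_1 = 4: 13/4  (≤ bound)
a_2 = 1: 16/5  (≤ bound)
a_3 = 4: 77/24  (≤ bound)
a_4 = 1: 93/29  (> 26, stop)

77/24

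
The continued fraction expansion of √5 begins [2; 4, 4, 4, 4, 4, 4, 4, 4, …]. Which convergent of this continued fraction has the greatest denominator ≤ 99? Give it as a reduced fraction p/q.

a_0 = 2: 2/1  (≤ bound)
a_1 = 4: 9/4  (≤ bound)
a_2 = 4: 38/17  (≤ bound)
a_3 = 4: 161/72  (≤ bound)
a_4 = 4: 682/305  (> 99, stop)

161/72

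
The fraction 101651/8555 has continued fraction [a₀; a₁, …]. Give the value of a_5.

4

101651 ÷ 8555 → quotient 11, remainder 7546
8555 ÷ 7546 → quotient 1, remainder 1009
7546 ÷ 1009 → quotient 7, remainder 483
1009 ÷ 483 → quotient 2, remainder 43
483 ÷ 43 → quotient 11, remainder 10
43 ÷ 10 → quotient 4, remainder 3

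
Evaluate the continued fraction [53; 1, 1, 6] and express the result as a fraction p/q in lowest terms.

696/13

a_0 = 53: 53/1
a_1 = 1: 54/1
a_2 = 1: 107/2
a_3 = 6: 696/13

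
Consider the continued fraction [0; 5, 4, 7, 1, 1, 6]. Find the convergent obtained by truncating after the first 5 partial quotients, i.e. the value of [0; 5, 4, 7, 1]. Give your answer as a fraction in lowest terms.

a_0 = 0: 0/1
a_1 = 5: 1/5
a_2 = 4: 4/21
a_3 = 7: 29/152
a_4 = 1: 33/173

33/173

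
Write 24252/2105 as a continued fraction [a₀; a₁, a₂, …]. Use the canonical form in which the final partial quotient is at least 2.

[11; 1, 1, 11, 3, 14, 2]

⌊24252/2105⌋ = 11, remainder 1097
⌊2105/1097⌋ = 1, remainder 1008
⌊1097/1008⌋ = 1, remainder 89
⌊1008/89⌋ = 11, remainder 29
⌊89/29⌋ = 3, remainder 2
⌊29/2⌋ = 14, remainder 1
⌊2/1⌋ = 2, remainder 0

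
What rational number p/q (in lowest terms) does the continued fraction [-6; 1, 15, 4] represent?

Work from the innermost term outward:
Start with 4.
15 + 1/(4/1) = 15 + 1/4 = 61/4
1 + 1/(61/4) = 1 + 4/61 = 65/61
-6 + 1/(65/61) = -6 + 61/65 = -329/65

-329/65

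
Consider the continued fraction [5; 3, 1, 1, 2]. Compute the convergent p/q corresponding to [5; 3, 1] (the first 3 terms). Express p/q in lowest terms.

Start with 1.
3 + 1/(1/1) = 3 + 1/1 = 4/1
5 + 1/(4/1) = 5 + 1/4 = 21/4

21/4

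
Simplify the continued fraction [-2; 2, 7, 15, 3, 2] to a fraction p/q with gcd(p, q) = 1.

-2482/1619

a_0 = -2: -2/1
a_1 = 2: -3/2
a_2 = 7: -23/15
a_3 = 15: -348/227
a_4 = 3: -1067/696
a_5 = 2: -2482/1619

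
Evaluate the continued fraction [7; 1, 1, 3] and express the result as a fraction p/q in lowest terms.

53/7

a_0 = 7: 7/1
a_1 = 1: 8/1
a_2 = 1: 15/2
a_3 = 3: 53/7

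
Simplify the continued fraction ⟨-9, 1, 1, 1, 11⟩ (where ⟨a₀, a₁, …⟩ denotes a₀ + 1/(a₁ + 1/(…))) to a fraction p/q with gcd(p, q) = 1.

-292/35

a_0 = -9: -9/1
a_1 = 1: -8/1
a_2 = 1: -17/2
a_3 = 1: -25/3
a_4 = 11: -292/35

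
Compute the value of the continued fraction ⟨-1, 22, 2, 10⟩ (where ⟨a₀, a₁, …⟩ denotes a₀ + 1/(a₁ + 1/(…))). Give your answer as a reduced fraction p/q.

-451/472

Compute successive convergents:
a_0 = -1: -1/1
a_1 = 22: -21/22
a_2 = 2: -43/45
a_3 = 10: -451/472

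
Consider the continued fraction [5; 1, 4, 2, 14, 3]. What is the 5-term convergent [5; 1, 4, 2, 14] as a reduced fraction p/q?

925/159

Build up convergents one term at a time:
a_0 = 5: 5/1
a_1 = 1: 6/1
a_2 = 4: 29/5
a_3 = 2: 64/11
a_4 = 14: 925/159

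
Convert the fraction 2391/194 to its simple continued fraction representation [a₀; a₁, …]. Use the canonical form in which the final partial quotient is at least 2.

[12; 3, 12, 1, 1, 2]

⌊2391/194⌋ = 12, remainder 63
⌊194/63⌋ = 3, remainder 5
⌊63/5⌋ = 12, remainder 3
⌊5/3⌋ = 1, remainder 2
⌊3/2⌋ = 1, remainder 1
⌊2/1⌋ = 2, remainder 0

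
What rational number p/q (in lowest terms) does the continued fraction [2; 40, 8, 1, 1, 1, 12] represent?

26725/13198

Start with 12.
1 + 1/(12/1) = 1 + 1/12 = 13/12
1 + 1/(13/12) = 1 + 12/13 = 25/13
1 + 1/(25/13) = 1 + 13/25 = 38/25
8 + 1/(38/25) = 8 + 25/38 = 329/38
40 + 1/(329/38) = 40 + 38/329 = 13198/329
2 + 1/(13198/329) = 2 + 329/13198 = 26725/13198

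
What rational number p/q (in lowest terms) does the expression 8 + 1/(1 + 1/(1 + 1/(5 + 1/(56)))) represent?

Start with 56.
5 + 1/(56/1) = 5 + 1/56 = 281/56
1 + 1/(281/56) = 1 + 56/281 = 337/281
1 + 1/(337/281) = 1 + 281/337 = 618/337
8 + 1/(618/337) = 8 + 337/618 = 5281/618

5281/618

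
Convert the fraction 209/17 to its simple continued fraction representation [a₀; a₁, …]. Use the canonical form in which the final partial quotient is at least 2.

[12; 3, 2, 2]

209 ÷ 17 → quotient 12, remainder 5
17 ÷ 5 → quotient 3, remainder 2
5 ÷ 2 → quotient 2, remainder 1
2 ÷ 1 → quotient 2, remainder 0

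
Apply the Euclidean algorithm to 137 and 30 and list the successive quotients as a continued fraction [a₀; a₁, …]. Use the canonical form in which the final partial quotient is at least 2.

Repeatedly divide and take the remainder:
137 = 4·30 + 17, so a_0 = 4
30 = 1·17 + 13, so a_1 = 1
17 = 1·13 + 4, so a_2 = 1
13 = 3·4 + 1, so a_3 = 3
4 = 4·1 + 0, so a_4 = 4

[4; 1, 1, 3, 4]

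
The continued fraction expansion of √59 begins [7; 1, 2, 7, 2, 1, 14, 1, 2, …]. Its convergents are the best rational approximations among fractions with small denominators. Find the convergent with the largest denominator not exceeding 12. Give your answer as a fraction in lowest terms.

List convergents until the denominator exceeds the bound:
a_0 = 7: 7/1  (≤ bound)
a_1 = 1: 8/1  (≤ bound)
a_2 = 2: 23/3  (≤ bound)
a_3 = 7: 169/22  (> 12, stop)

23/3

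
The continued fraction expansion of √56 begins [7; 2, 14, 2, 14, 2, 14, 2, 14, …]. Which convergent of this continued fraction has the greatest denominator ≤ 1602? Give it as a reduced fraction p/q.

6503/869

List convergents until the denominator exceeds the bound:
a_0 = 7: 7/1  (≤ bound)
a_1 = 2: 15/2  (≤ bound)
a_2 = 14: 217/29  (≤ bound)
a_3 = 2: 449/60  (≤ bound)
a_4 = 14: 6503/869  (≤ bound)
a_5 = 2: 13455/1798  (> 1602, stop)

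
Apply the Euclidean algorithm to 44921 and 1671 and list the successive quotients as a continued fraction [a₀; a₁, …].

Run the Euclidean algorithm, recording each quotient:
44921 = 26·1671 + 1475, so a_0 = 26
1671 = 1·1475 + 196, so a_1 = 1
1475 = 7·196 + 103, so a_2 = 7
196 = 1·103 + 93, so a_3 = 1
103 = 1·93 + 10, so a_4 = 1
93 = 9·10 + 3, so a_5 = 9
10 = 3·3 + 1, so a_6 = 3
3 = 3·1 + 0, so a_7 = 3

[26; 1, 7, 1, 1, 9, 3, 3]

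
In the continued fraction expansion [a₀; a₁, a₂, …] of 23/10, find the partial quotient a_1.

⌊23/10⌋ = 2, remainder 3
⌊10/3⌋ = 3, remainder 1

3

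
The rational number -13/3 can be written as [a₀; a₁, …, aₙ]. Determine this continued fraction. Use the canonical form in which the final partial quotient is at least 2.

[-5; 1, 2]

Run the Euclidean algorithm, recording each quotient:
⌊-13/3⌋ = -5, remainder 2
⌊3/2⌋ = 1, remainder 1
⌊2/1⌋ = 2, remainder 0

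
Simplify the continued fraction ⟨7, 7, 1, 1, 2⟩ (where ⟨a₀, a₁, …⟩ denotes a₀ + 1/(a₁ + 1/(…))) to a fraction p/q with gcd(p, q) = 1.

Work from the innermost term outward:
Start with 2.
1 + 1/(2/1) = 1 + 1/2 = 3/2
1 + 1/(3/2) = 1 + 2/3 = 5/3
7 + 1/(5/3) = 7 + 3/5 = 38/5
7 + 1/(38/5) = 7 + 5/38 = 271/38

271/38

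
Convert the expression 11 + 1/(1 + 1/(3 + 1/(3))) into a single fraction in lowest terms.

153/13

Work from the innermost term outward:
Start with 3.
3 + 1/(3/1) = 3 + 1/3 = 10/3
1 + 1/(10/3) = 1 + 3/10 = 13/10
11 + 1/(13/10) = 11 + 10/13 = 153/13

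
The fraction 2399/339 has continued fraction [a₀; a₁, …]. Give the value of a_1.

13

2399 = 7·339 + 26, so a_0 = 7
339 = 13·26 + 1, so a_1 = 13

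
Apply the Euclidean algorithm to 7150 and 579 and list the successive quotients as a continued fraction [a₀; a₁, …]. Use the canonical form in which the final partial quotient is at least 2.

[12; 2, 1, 6, 2, 13]

7150 ÷ 579 → quotient 12, remainder 202
579 ÷ 202 → quotient 2, remainder 175
202 ÷ 175 → quotient 1, remainder 27
175 ÷ 27 → quotient 6, remainder 13
27 ÷ 13 → quotient 2, remainder 1
13 ÷ 1 → quotient 13, remainder 0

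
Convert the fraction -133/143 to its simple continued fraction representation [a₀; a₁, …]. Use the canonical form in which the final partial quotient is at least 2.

[-1; 14, 3, 3]

-133 = -1·143 + 10, so a_0 = -1
143 = 14·10 + 3, so a_1 = 14
10 = 3·3 + 1, so a_2 = 3
3 = 3·1 + 0, so a_3 = 3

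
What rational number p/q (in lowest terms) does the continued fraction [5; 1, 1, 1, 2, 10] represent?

Start with 10.
2 + 1/(10/1) = 2 + 1/10 = 21/10
1 + 1/(21/10) = 1 + 10/21 = 31/21
1 + 1/(31/21) = 1 + 21/31 = 52/31
1 + 1/(52/31) = 1 + 31/52 = 83/52
5 + 1/(83/52) = 5 + 52/83 = 467/83

467/83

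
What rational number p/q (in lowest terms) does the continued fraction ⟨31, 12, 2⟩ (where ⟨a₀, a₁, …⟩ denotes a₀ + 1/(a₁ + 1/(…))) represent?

777/25

Start with 2.
12 + 1/(2/1) = 12 + 1/2 = 25/2
31 + 1/(25/2) = 31 + 2/25 = 777/25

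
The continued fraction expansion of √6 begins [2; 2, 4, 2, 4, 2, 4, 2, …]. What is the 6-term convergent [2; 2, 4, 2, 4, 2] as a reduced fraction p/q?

485/198

Use the convergent recurrence hₖ = aₖ·hₖ₋₁ + hₖ₋₂ (and likewise for the denominators kₖ):
a_0 = 2: 2/1
a_1 = 2: 5/2
a_2 = 4: 22/9
a_3 = 2: 49/20
a_4 = 4: 218/89
a_5 = 2: 485/198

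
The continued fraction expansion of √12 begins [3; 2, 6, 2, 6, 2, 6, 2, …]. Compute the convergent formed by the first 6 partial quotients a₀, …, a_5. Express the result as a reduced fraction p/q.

Start with 2.
6 + 1/(2/1) = 6 + 1/2 = 13/2
2 + 1/(13/2) = 2 + 2/13 = 28/13
6 + 1/(28/13) = 6 + 13/28 = 181/28
2 + 1/(181/28) = 2 + 28/181 = 390/181
3 + 1/(390/181) = 3 + 181/390 = 1351/390

1351/390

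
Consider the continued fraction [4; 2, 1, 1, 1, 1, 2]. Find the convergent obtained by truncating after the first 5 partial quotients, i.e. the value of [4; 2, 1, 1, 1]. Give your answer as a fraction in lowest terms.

a_0 = 4: 4/1
a_1 = 2: 9/2
a_2 = 1: 13/3
a_3 = 1: 22/5
a_4 = 1: 35/8

35/8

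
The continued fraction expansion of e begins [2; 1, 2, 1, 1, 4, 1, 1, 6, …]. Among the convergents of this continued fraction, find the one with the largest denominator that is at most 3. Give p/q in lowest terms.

List convergents until the denominator exceeds the bound:
a_0 = 2: 2/1  (≤ bound)
a_1 = 1: 3/1  (≤ bound)
a_2 = 2: 8/3  (≤ bound)
a_3 = 1: 11/4  (> 3, stop)

8/3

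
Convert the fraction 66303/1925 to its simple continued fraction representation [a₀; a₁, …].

[34; 2, 3, 1, 8, 1, 1, 11]

66303 = 34·1925 + 853, so a_0 = 34
1925 = 2·853 + 219, so a_1 = 2
853 = 3·219 + 196, so a_2 = 3
219 = 1·196 + 23, so a_3 = 1
196 = 8·23 + 12, so a_4 = 8
23 = 1·12 + 11, so a_5 = 1
12 = 1·11 + 1, so a_6 = 1
11 = 11·1 + 0, so a_7 = 11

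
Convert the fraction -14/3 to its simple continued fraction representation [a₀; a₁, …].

[-5; 3]

Run the Euclidean algorithm, recording each quotient:
-14 = -5·3 + 1, so a_0 = -5
3 = 3·1 + 0, so a_1 = 3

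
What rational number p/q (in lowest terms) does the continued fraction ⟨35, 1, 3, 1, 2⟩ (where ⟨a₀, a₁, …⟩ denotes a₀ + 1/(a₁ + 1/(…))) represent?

501/14

a_0 = 35: 35/1
a_1 = 1: 36/1
a_2 = 3: 143/4
a_3 = 1: 179/5
a_4 = 2: 501/14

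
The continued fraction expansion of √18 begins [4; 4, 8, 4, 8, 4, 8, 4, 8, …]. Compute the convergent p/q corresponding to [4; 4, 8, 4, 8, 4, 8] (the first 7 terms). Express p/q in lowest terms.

Work from the innermost term outward:
Start with 8.
4 + 1/(8/1) = 4 + 1/8 = 33/8
8 + 1/(33/8) = 8 + 8/33 = 272/33
4 + 1/(272/33) = 4 + 33/272 = 1121/272
8 + 1/(1121/272) = 8 + 272/1121 = 9240/1121
4 + 1/(9240/1121) = 4 + 1121/9240 = 38081/9240
4 + 1/(38081/9240) = 4 + 9240/38081 = 161564/38081

161564/38081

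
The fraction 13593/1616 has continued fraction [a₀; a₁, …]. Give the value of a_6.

13593 = 8·1616 + 665, so a_0 = 8
1616 = 2·665 + 286, so a_1 = 2
665 = 2·286 + 93, so a_2 = 2
286 = 3·93 + 7, so a_3 = 3
93 = 13·7 + 2, so a_4 = 13
7 = 3·2 + 1, so a_5 = 3
2 = 2·1 + 0, so a_6 = 2

2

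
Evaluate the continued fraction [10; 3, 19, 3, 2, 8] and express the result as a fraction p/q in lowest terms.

a_0 = 10: 10/1
a_1 = 3: 31/3
a_2 = 19: 599/58
a_3 = 3: 1828/177
a_4 = 2: 4255/412
a_5 = 8: 35868/3473

35868/3473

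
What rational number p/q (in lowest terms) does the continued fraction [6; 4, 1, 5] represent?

180/29

Starting at the tail and folding back:
Start with 5.
1 + 1/(5/1) = 1 + 1/5 = 6/5
4 + 1/(6/5) = 4 + 5/6 = 29/6
6 + 1/(29/6) = 6 + 6/29 = 180/29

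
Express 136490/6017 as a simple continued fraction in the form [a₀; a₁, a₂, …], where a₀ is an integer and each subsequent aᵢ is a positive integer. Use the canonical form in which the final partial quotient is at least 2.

[22; 1, 2, 6, 18, 2, 8]

Apply division with remainder until the remainder is 0:
136490 ÷ 6017 → quotient 22, remainder 4116
6017 ÷ 4116 → quotient 1, remainder 1901
4116 ÷ 1901 → quotient 2, remainder 314
1901 ÷ 314 → quotient 6, remainder 17
314 ÷ 17 → quotient 18, remainder 8
17 ÷ 8 → quotient 2, remainder 1
8 ÷ 1 → quotient 8, remainder 0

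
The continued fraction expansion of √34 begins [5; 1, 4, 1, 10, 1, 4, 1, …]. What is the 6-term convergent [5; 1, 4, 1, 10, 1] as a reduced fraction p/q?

Start with 1.
10 + 1/(1/1) = 10 + 1/1 = 11/1
1 + 1/(11/1) = 1 + 1/11 = 12/11
4 + 1/(12/11) = 4 + 11/12 = 59/12
1 + 1/(59/12) = 1 + 12/59 = 71/59
5 + 1/(71/59) = 5 + 59/71 = 414/71

414/71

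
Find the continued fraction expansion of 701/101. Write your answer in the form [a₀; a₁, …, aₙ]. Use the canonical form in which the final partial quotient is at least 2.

701 = 6·101 + 95, so a_0 = 6
101 = 1·95 + 6, so a_1 = 1
95 = 15·6 + 5, so a_2 = 15
6 = 1·5 + 1, so a_3 = 1
5 = 5·1 + 0, so a_4 = 5

[6; 1, 15, 1, 5]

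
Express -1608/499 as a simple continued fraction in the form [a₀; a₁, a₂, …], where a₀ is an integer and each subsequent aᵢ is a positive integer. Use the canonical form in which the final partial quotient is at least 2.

⌊-1608/499⌋ = -4, remainder 388
⌊499/388⌋ = 1, remainder 111
⌊388/111⌋ = 3, remainder 55
⌊111/55⌋ = 2, remainder 1
⌊55/1⌋ = 55, remainder 0

[-4; 1, 3, 2, 55]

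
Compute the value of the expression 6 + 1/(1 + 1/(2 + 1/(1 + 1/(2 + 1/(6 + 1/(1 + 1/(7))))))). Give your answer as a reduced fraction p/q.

4286/637

a_0 = 6: 6/1
a_1 = 1: 7/1
a_2 = 2: 20/3
a_3 = 1: 27/4
a_4 = 2: 74/11
a_5 = 6: 471/70
a_6 = 1: 545/81
a_7 = 7: 4286/637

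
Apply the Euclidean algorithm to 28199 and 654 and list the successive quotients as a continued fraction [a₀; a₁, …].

[43; 8, 2, 38]

28199 = 43·654 + 77, so a_0 = 43
654 = 8·77 + 38, so a_1 = 8
77 = 2·38 + 1, so a_2 = 2
38 = 38·1 + 0, so a_3 = 38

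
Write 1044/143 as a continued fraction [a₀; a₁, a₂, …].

[7; 3, 3, 14]

1044 = 7·143 + 43, so a_0 = 7
143 = 3·43 + 14, so a_1 = 3
43 = 3·14 + 1, so a_2 = 3
14 = 14·1 + 0, so a_3 = 14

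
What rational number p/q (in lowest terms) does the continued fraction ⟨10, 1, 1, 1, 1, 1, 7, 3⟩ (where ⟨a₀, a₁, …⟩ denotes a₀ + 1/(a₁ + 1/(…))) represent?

2029/191

Build up convergents one term at a time:
a_0 = 10: 10/1
a_1 = 1: 11/1
a_2 = 1: 21/2
a_3 = 1: 32/3
a_4 = 1: 53/5
a_5 = 1: 85/8
a_6 = 7: 648/61
a_7 = 3: 2029/191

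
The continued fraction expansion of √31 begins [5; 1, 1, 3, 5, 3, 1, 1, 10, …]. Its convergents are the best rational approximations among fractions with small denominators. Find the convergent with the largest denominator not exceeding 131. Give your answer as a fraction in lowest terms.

List convergents until the denominator exceeds the bound:
a_0 = 5: 5/1  (≤ bound)
a_1 = 1: 6/1  (≤ bound)
a_2 = 1: 11/2  (≤ bound)
a_3 = 3: 39/7  (≤ bound)
a_4 = 5: 206/37  (≤ bound)
a_5 = 3: 657/118  (≤ bound)
a_6 = 1: 863/155  (> 131, stop)

657/118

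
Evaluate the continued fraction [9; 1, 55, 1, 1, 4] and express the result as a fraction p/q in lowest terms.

Collapse the nested fraction from the inside out:
Start with 4.
1 + 1/(4/1) = 1 + 1/4 = 5/4
1 + 1/(5/4) = 1 + 4/5 = 9/5
55 + 1/(9/5) = 55 + 5/9 = 500/9
1 + 1/(500/9) = 1 + 9/500 = 509/500
9 + 1/(509/500) = 9 + 500/509 = 5081/509

5081/509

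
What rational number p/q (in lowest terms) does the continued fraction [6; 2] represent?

13/2

Start with 2.
6 + 1/(2/1) = 6 + 1/2 = 13/2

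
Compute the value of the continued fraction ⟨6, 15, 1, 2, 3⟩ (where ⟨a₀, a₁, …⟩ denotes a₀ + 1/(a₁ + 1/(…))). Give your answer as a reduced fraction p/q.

Start with 3.
2 + 1/(3/1) = 2 + 1/3 = 7/3
1 + 1/(7/3) = 1 + 3/7 = 10/7
15 + 1/(10/7) = 15 + 7/10 = 157/10
6 + 1/(157/10) = 6 + 10/157 = 952/157

952/157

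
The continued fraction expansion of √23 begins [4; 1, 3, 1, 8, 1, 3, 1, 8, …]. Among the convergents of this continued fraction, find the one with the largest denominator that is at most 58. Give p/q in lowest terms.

235/49

a_0 = 4: 4/1  (≤ bound)
a_1 = 1: 5/1  (≤ bound)
a_2 = 3: 19/4  (≤ bound)
a_3 = 1: 24/5  (≤ bound)
a_4 = 8: 211/44  (≤ bound)
a_5 = 1: 235/49  (≤ bound)
a_6 = 3: 916/191  (> 58, stop)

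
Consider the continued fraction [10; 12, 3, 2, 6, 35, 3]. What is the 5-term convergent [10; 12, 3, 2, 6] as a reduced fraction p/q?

5575/553

Collapse the nested fraction from the inside out:
Start with 6.
2 + 1/(6/1) = 2 + 1/6 = 13/6
3 + 1/(13/6) = 3 + 6/13 = 45/13
12 + 1/(45/13) = 12 + 13/45 = 553/45
10 + 1/(553/45) = 10 + 45/553 = 5575/553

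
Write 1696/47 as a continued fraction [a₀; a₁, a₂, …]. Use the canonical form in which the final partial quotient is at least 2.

[36; 11, 1, 3]

1696 ÷ 47 → quotient 36, remainder 4
47 ÷ 4 → quotient 11, remainder 3
4 ÷ 3 → quotient 1, remainder 1
3 ÷ 1 → quotient 3, remainder 0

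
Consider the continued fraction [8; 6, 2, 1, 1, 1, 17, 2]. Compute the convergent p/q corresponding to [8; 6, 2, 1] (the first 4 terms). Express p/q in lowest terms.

155/19

Work from the innermost term outward:
Start with 1.
2 + 1/(1/1) = 2 + 1/1 = 3/1
6 + 1/(3/1) = 6 + 1/3 = 19/3
8 + 1/(19/3) = 8 + 3/19 = 155/19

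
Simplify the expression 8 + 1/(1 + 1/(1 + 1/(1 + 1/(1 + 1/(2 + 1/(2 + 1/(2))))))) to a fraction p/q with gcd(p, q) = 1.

646/75

Start with 2.
2 + 1/(2/1) = 2 + 1/2 = 5/2
2 + 1/(5/2) = 2 + 2/5 = 12/5
1 + 1/(12/5) = 1 + 5/12 = 17/12
1 + 1/(17/12) = 1 + 12/17 = 29/17
1 + 1/(29/17) = 1 + 17/29 = 46/29
1 + 1/(46/29) = 1 + 29/46 = 75/46
8 + 1/(75/46) = 8 + 46/75 = 646/75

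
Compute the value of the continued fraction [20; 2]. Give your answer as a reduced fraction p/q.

41/2

Work from the innermost term outward:
Start with 2.
20 + 1/(2/1) = 20 + 1/2 = 41/2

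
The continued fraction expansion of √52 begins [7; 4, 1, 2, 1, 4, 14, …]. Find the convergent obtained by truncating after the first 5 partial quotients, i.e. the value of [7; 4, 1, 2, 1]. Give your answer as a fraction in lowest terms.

Collapse the nested fraction from the inside out:
Start with 1.
2 + 1/(1/1) = 2 + 1/1 = 3/1
1 + 1/(3/1) = 1 + 1/3 = 4/3
4 + 1/(4/3) = 4 + 3/4 = 19/4
7 + 1/(19/4) = 7 + 4/19 = 137/19

137/19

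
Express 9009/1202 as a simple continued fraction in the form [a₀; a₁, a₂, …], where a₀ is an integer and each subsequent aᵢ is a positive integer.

[7; 2, 49, 1, 1, 2, 2]

9009 ÷ 1202 → quotient 7, remainder 595
1202 ÷ 595 → quotient 2, remainder 12
595 ÷ 12 → quotient 49, remainder 7
12 ÷ 7 → quotient 1, remainder 5
7 ÷ 5 → quotient 1, remainder 2
5 ÷ 2 → quotient 2, remainder 1
2 ÷ 1 → quotient 2, remainder 0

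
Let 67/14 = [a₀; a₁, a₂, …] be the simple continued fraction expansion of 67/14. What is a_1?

67 ÷ 14 → quotient 4, remainder 11
14 ÷ 11 → quotient 1, remainder 3

1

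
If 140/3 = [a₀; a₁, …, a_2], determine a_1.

140 = 46·3 + 2, so a_0 = 46
3 = 1·2 + 1, so a_1 = 1

1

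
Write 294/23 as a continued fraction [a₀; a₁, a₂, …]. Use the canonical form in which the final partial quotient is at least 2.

[12; 1, 3, 1, 1, 2]

⌊294/23⌋ = 12, remainder 18
⌊23/18⌋ = 1, remainder 5
⌊18/5⌋ = 3, remainder 3
⌊5/3⌋ = 1, remainder 2
⌊3/2⌋ = 1, remainder 1
⌊2/1⌋ = 2, remainder 0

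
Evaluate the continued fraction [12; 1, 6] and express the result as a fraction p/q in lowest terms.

90/7

a_0 = 12: 12/1
a_1 = 1: 13/1
a_2 = 6: 90/7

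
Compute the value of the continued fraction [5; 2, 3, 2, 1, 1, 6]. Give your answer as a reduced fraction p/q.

a_0 = 5: 5/1
a_1 = 2: 11/2
a_2 = 3: 38/7
a_3 = 2: 87/16
a_4 = 1: 125/23
a_5 = 1: 212/39
a_6 = 6: 1397/257

1397/257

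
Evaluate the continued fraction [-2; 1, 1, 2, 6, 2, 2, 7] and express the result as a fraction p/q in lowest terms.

Use the convergent recurrence hₖ = aₖ·hₖ₋₁ + hₖ₋₂ (and likewise for the denominators kₖ):
a_0 = -2: -2/1
a_1 = 1: -1/1
a_2 = 1: -3/2
a_3 = 2: -7/5
a_4 = 6: -45/32
a_5 = 2: -97/69
a_6 = 2: -239/170
a_7 = 7: -1770/1259

-1770/1259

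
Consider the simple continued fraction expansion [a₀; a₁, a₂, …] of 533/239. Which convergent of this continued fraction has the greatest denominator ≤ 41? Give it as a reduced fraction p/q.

29/13

List convergents until the denominator exceeds the bound:
a_0 = 2: 2/1  (≤ bound)
a_1 = 4: 9/4  (≤ bound)
a_2 = 2: 20/9  (≤ bound)
a_3 = 1: 29/13  (≤ bound)
a_4 = 8: 252/113  (> 41, stop)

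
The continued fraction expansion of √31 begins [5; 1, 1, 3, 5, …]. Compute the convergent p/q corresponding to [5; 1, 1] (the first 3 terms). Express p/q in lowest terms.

Compute successive convergents:
a_0 = 5: 5/1
a_1 = 1: 6/1
a_2 = 1: 11/2

11/2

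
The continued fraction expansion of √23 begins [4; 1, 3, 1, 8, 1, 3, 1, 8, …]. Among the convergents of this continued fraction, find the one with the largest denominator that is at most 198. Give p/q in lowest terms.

a_0 = 4: 4/1  (≤ bound)
a_1 = 1: 5/1  (≤ bound)
a_2 = 3: 19/4  (≤ bound)
a_3 = 1: 24/5  (≤ bound)
a_4 = 8: 211/44  (≤ bound)
a_5 = 1: 235/49  (≤ bound)
a_6 = 3: 916/191  (≤ bound)
a_7 = 1: 1151/240  (> 198, stop)

916/191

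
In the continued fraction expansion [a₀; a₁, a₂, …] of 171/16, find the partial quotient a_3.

5

171 = 10·16 + 11, so a_0 = 10
16 = 1·11 + 5, so a_1 = 1
11 = 2·5 + 1, so a_2 = 2
5 = 5·1 + 0, so a_3 = 5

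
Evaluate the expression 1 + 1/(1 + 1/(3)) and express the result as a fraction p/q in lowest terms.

Compute successive convergents:
a_0 = 1: 1/1
a_1 = 1: 2/1
a_2 = 3: 7/4

7/4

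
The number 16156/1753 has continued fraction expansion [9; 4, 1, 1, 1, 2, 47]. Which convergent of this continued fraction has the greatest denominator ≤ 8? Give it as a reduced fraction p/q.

List convergents until the denominator exceeds the bound:
a_0 = 9: 9/1  (≤ bound)
a_1 = 4: 37/4  (≤ bound)
a_2 = 1: 46/5  (≤ bound)
a_3 = 1: 83/9  (> 8, stop)

46/5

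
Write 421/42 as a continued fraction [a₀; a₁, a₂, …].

Repeatedly divide and take the remainder:
421 = 10·42 + 1, so a_0 = 10
42 = 42·1 + 0, so a_1 = 42

[10; 42]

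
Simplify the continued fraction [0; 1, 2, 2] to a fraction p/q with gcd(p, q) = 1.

5/7

a_0 = 0: 0/1
a_1 = 1: 1/1
a_2 = 2: 2/3
a_3 = 2: 5/7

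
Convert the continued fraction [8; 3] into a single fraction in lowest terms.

25/3

a_0 = 8: 8/1
a_1 = 3: 25/3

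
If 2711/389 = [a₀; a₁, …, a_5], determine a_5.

Apply division with remainder until the remainder is 0:
2711 ÷ 389 → quotient 6, remainder 377
389 ÷ 377 → quotient 1, remainder 12
377 ÷ 12 → quotient 31, remainder 5
12 ÷ 5 → quotient 2, remainder 2
5 ÷ 2 → quotient 2, remainder 1
2 ÷ 1 → quotient 2, remainder 0

2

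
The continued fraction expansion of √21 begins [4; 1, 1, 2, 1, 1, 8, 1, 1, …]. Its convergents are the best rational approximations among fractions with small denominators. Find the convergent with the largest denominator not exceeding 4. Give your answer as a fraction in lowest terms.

a_0 = 4: 4/1  (≤ bound)
a_1 = 1: 5/1  (≤ bound)
a_2 = 1: 9/2  (≤ bound)
a_3 = 2: 23/5  (> 4, stop)

9/2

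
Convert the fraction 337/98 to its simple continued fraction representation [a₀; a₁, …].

[3; 2, 3, 1, 1, 2, 2]

337 = 3·98 + 43, so a_0 = 3
98 = 2·43 + 12, so a_1 = 2
43 = 3·12 + 7, so a_2 = 3
12 = 1·7 + 5, so a_3 = 1
7 = 1·5 + 2, so a_4 = 1
5 = 2·2 + 1, so a_5 = 2
2 = 2·1 + 0, so a_6 = 2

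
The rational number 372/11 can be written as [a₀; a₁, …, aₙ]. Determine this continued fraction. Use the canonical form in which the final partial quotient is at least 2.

⌊372/11⌋ = 33, remainder 9
⌊11/9⌋ = 1, remainder 2
⌊9/2⌋ = 4, remainder 1
⌊2/1⌋ = 2, remainder 0

[33; 1, 4, 2]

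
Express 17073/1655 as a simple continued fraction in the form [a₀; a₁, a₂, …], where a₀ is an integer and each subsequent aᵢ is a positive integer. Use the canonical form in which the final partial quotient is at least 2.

17073 ÷ 1655 → quotient 10, remainder 523
1655 ÷ 523 → quotient 3, remainder 86
523 ÷ 86 → quotient 6, remainder 7
86 ÷ 7 → quotient 12, remainder 2
7 ÷ 2 → quotient 3, remainder 1
2 ÷ 1 → quotient 2, remainder 0

[10; 3, 6, 12, 3, 2]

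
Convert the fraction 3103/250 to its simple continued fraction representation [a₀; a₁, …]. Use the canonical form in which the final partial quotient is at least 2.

[12; 2, 2, 2, 1, 14]

3103 ÷ 250 → quotient 12, remainder 103
250 ÷ 103 → quotient 2, remainder 44
103 ÷ 44 → quotient 2, remainder 15
44 ÷ 15 → quotient 2, remainder 14
15 ÷ 14 → quotient 1, remainder 1
14 ÷ 1 → quotient 14, remainder 0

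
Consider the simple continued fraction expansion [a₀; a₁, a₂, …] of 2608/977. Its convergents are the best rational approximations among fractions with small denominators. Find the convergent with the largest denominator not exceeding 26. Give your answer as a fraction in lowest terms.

8/3

List convergents until the denominator exceeds the bound:
a_0 = 2: 2/1  (≤ bound)
a_1 = 1: 3/1  (≤ bound)
a_2 = 2: 8/3  (≤ bound)
a_3 = 40: 323/121  (> 26, stop)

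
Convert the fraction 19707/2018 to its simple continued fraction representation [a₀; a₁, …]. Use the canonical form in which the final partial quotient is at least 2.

[9; 1, 3, 3, 1, 3, 15, 2]

19707 = 9·2018 + 1545, so a_0 = 9
2018 = 1·1545 + 473, so a_1 = 1
1545 = 3·473 + 126, so a_2 = 3
473 = 3·126 + 95, so a_3 = 3
126 = 1·95 + 31, so a_4 = 1
95 = 3·31 + 2, so a_5 = 3
31 = 15·2 + 1, so a_6 = 15
2 = 2·1 + 0, so a_7 = 2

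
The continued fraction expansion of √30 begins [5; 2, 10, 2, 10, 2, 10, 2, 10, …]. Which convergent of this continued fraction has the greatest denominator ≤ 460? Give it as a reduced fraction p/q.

a_0 = 5: 5/1  (≤ bound)
a_1 = 2: 11/2  (≤ bound)
a_2 = 10: 115/21  (≤ bound)
a_3 = 2: 241/44  (≤ bound)
a_4 = 10: 2525/461  (> 460, stop)

241/44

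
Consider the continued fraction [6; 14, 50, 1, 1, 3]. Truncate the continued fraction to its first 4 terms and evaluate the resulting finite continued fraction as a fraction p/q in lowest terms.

4341/715

a_0 = 6: 6/1
a_1 = 14: 85/14
a_2 = 50: 4256/701
a_3 = 1: 4341/715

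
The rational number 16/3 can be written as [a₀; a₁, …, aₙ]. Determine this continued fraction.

[5; 3]

⌊16/3⌋ = 5, remainder 1
⌊3/1⌋ = 3, remainder 0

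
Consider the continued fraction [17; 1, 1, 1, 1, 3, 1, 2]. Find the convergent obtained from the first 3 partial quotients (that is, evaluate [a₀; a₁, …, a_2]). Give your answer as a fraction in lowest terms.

35/2

a_0 = 17: 17/1
a_1 = 1: 18/1
a_2 = 1: 35/2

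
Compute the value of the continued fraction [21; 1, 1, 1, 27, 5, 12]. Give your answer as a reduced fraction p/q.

a_0 = 21: 21/1
a_1 = 1: 22/1
a_2 = 1: 43/2
a_3 = 1: 65/3
a_4 = 27: 1798/83
a_5 = 5: 9055/418
a_6 = 12: 110458/5099

110458/5099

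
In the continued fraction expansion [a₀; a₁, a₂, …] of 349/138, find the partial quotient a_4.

8

Apply division with remainder until the remainder is 0:
349 ÷ 138 → quotient 2, remainder 73
138 ÷ 73 → quotient 1, remainder 65
73 ÷ 65 → quotient 1, remainder 8
65 ÷ 8 → quotient 8, remainder 1
8 ÷ 1 → quotient 8, remainder 0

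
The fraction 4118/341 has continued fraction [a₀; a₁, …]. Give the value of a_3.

⌊4118/341⌋ = 12, remainder 26
⌊341/26⌋ = 13, remainder 3
⌊26/3⌋ = 8, remainder 2
⌊3/2⌋ = 1, remainder 1

1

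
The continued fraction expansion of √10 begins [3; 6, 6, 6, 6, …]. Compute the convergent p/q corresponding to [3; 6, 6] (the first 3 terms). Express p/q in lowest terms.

a_0 = 3: 3/1
a_1 = 6: 19/6
a_2 = 6: 117/37

117/37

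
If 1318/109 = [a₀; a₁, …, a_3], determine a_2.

1318 ÷ 109 → quotient 12, remainder 10
109 ÷ 10 → quotient 10, remainder 9
10 ÷ 9 → quotient 1, remainder 1

1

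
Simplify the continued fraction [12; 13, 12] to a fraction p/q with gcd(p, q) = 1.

1896/157

Build up convergents one term at a time:
a_0 = 12: 12/1
a_1 = 13: 157/13
a_2 = 12: 1896/157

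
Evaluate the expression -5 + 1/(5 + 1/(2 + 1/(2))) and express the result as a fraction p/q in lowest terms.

Start with 2.
2 + 1/(2/1) = 2 + 1/2 = 5/2
5 + 1/(5/2) = 5 + 2/5 = 27/5
-5 + 1/(27/5) = -5 + 5/27 = -130/27

-130/27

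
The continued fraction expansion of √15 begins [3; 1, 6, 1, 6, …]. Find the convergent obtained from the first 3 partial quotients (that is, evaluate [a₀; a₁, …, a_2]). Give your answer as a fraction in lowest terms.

27/7

Start with 6.
1 + 1/(6/1) = 1 + 1/6 = 7/6
3 + 1/(7/6) = 3 + 6/7 = 27/7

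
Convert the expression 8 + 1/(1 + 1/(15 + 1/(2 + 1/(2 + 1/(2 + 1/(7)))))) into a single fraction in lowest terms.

13060/1461

Start with 7.
2 + 1/(7/1) = 2 + 1/7 = 15/7
2 + 1/(15/7) = 2 + 7/15 = 37/15
2 + 1/(37/15) = 2 + 15/37 = 89/37
15 + 1/(89/37) = 15 + 37/89 = 1372/89
1 + 1/(1372/89) = 1 + 89/1372 = 1461/1372
8 + 1/(1461/1372) = 8 + 1372/1461 = 13060/1461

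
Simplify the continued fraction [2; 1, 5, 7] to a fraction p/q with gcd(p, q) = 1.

122/43

Starting at the tail and folding back:
Start with 7.
5 + 1/(7/1) = 5 + 1/7 = 36/7
1 + 1/(36/7) = 1 + 7/36 = 43/36
2 + 1/(43/36) = 2 + 36/43 = 122/43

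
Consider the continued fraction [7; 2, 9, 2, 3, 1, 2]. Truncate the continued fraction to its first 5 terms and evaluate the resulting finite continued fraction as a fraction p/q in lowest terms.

1039/139

Build up convergents one term at a time:
a_0 = 7: 7/1
a_1 = 2: 15/2
a_2 = 9: 142/19
a_3 = 2: 299/40
a_4 = 3: 1039/139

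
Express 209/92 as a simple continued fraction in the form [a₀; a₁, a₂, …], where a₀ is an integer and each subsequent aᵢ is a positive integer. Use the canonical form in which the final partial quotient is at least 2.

[2; 3, 1, 2, 8]

⌊209/92⌋ = 2, remainder 25
⌊92/25⌋ = 3, remainder 17
⌊25/17⌋ = 1, remainder 8
⌊17/8⌋ = 2, remainder 1
⌊8/1⌋ = 8, remainder 0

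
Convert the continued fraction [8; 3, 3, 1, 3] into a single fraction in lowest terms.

407/49

a_0 = 8: 8/1
a_1 = 3: 25/3
a_2 = 3: 83/10
a_3 = 1: 108/13
a_4 = 3: 407/49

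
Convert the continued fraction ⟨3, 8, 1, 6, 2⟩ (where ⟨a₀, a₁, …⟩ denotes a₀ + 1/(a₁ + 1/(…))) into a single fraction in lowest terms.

414/133

a_0 = 3: 3/1
a_1 = 8: 25/8
a_2 = 1: 28/9
a_3 = 6: 193/62
a_4 = 2: 414/133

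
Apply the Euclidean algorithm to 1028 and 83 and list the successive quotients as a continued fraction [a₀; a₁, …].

[12; 2, 1, 1, 2, 6]

Repeatedly divide and take the remainder:
1028 = 12·83 + 32, so a_0 = 12
83 = 2·32 + 19, so a_1 = 2
32 = 1·19 + 13, so a_2 = 1
19 = 1·13 + 6, so a_3 = 1
13 = 2·6 + 1, so a_4 = 2
6 = 6·1 + 0, so a_5 = 6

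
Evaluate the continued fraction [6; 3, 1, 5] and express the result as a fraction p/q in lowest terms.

144/23

Start with 5.
1 + 1/(5/1) = 1 + 1/5 = 6/5
3 + 1/(6/5) = 3 + 5/6 = 23/6
6 + 1/(23/6) = 6 + 6/23 = 144/23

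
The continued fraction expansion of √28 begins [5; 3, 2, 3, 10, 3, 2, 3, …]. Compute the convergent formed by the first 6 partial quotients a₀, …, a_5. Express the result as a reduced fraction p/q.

Start with 3.
10 + 1/(3/1) = 10 + 1/3 = 31/3
3 + 1/(31/3) = 3 + 3/31 = 96/31
2 + 1/(96/31) = 2 + 31/96 = 223/96
3 + 1/(223/96) = 3 + 96/223 = 765/223
5 + 1/(765/223) = 5 + 223/765 = 4048/765

4048/765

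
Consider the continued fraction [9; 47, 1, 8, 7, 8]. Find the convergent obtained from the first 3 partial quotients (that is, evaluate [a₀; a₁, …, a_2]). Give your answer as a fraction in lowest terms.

Use the convergent recurrence hₖ = aₖ·hₖ₋₁ + hₖ₋₂ (and likewise for the denominators kₖ):
a_0 = 9: 9/1
a_1 = 47: 424/47
a_2 = 1: 433/48

433/48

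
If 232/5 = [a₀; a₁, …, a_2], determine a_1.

232 ÷ 5 → quotient 46, remainder 2
5 ÷ 2 → quotient 2, remainder 1

2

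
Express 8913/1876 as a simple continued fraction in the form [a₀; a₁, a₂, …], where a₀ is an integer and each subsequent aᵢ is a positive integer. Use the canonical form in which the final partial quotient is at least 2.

[4; 1, 3, 58, 2, 1, 2]

8913 = 4·1876 + 1409, so a_0 = 4
1876 = 1·1409 + 467, so a_1 = 1
1409 = 3·467 + 8, so a_2 = 3
467 = 58·8 + 3, so a_3 = 58
8 = 2·3 + 2, so a_4 = 2
3 = 1·2 + 1, so a_5 = 1
2 = 2·1 + 0, so a_6 = 2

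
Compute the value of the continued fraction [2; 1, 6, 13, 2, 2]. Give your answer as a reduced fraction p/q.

a_0 = 2: 2/1
a_1 = 1: 3/1
a_2 = 6: 20/7
a_3 = 13: 263/92
a_4 = 2: 546/191
a_5 = 2: 1355/474

1355/474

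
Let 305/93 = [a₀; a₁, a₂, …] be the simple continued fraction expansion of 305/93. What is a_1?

3

305 = 3·93 + 26, so a_0 = 3
93 = 3·26 + 15, so a_1 = 3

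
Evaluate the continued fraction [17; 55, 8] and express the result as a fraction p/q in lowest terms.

Work from the innermost term outward:
Start with 8.
55 + 1/(8/1) = 55 + 1/8 = 441/8
17 + 1/(441/8) = 17 + 8/441 = 7505/441

7505/441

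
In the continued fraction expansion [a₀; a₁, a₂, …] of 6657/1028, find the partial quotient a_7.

5

Run the Euclidean algorithm, recording each quotient:
6657 = 6·1028 + 489, so a_0 = 6
1028 = 2·489 + 50, so a_1 = 2
489 = 9·50 + 39, so a_2 = 9
50 = 1·39 + 11, so a_3 = 1
39 = 3·11 + 6, so a_4 = 3
11 = 1·6 + 5, so a_5 = 1
6 = 1·5 + 1, so a_6 = 1
5 = 5·1 + 0, so a_7 = 5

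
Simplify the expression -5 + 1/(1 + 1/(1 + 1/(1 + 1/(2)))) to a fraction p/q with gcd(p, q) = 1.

Use the convergent recurrence hₖ = aₖ·hₖ₋₁ + hₖ₋₂ (and likewise for the denominators kₖ):
a_0 = -5: -5/1
a_1 = 1: -4/1
a_2 = 1: -9/2
a_3 = 1: -13/3
a_4 = 2: -35/8

-35/8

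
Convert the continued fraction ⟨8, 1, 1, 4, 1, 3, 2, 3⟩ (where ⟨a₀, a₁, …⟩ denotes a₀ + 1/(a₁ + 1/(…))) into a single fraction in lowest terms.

2795/327

Start with 3.
2 + 1/(3/1) = 2 + 1/3 = 7/3
3 + 1/(7/3) = 3 + 3/7 = 24/7
1 + 1/(24/7) = 1 + 7/24 = 31/24
4 + 1/(31/24) = 4 + 24/31 = 148/31
1 + 1/(148/31) = 1 + 31/148 = 179/148
1 + 1/(179/148) = 1 + 148/179 = 327/179
8 + 1/(327/179) = 8 + 179/327 = 2795/327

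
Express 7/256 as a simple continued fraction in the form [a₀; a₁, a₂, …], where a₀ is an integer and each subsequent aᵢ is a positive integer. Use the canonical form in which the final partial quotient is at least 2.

[0; 36, 1, 1, 3]

7 ÷ 256 → quotient 0, remainder 7
256 ÷ 7 → quotient 36, remainder 4
7 ÷ 4 → quotient 1, remainder 3
4 ÷ 3 → quotient 1, remainder 1
3 ÷ 1 → quotient 3, remainder 0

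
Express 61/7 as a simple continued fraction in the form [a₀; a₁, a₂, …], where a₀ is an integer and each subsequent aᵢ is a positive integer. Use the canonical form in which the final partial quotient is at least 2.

[8; 1, 2, 2]

61 ÷ 7 → quotient 8, remainder 5
7 ÷ 5 → quotient 1, remainder 2
5 ÷ 2 → quotient 2, remainder 1
2 ÷ 1 → quotient 2, remainder 0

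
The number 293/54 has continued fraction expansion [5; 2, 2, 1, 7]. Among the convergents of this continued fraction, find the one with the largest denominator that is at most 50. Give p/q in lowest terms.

38/7

List convergents until the denominator exceeds the bound:
a_0 = 5: 5/1  (≤ bound)
a_1 = 2: 11/2  (≤ bound)
a_2 = 2: 27/5  (≤ bound)
a_3 = 1: 38/7  (≤ bound)
a_4 = 7: 293/54  (> 50, stop)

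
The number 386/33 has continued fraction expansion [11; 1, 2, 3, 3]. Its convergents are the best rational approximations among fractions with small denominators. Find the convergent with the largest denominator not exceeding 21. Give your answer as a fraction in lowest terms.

117/10

a_0 = 11: 11/1  (≤ bound)
a_1 = 1: 12/1  (≤ bound)
a_2 = 2: 35/3  (≤ bound)
a_3 = 3: 117/10  (≤ bound)
a_4 = 3: 386/33  (> 21, stop)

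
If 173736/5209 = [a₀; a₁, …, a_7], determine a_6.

4

Repeatedly divide and take the remainder:
⌊173736/5209⌋ = 33, remainder 1839
⌊5209/1839⌋ = 2, remainder 1531
⌊1839/1531⌋ = 1, remainder 308
⌊1531/308⌋ = 4, remainder 299
⌊308/299⌋ = 1, remainder 9
⌊299/9⌋ = 33, remainder 2
⌊9/2⌋ = 4, remainder 1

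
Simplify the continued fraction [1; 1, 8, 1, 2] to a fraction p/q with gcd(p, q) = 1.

55/29

Use the convergent recurrence hₖ = aₖ·hₖ₋₁ + hₖ₋₂ (and likewise for the denominators kₖ):
a_0 = 1: 1/1
a_1 = 1: 2/1
a_2 = 8: 17/9
a_3 = 1: 19/10
a_4 = 2: 55/29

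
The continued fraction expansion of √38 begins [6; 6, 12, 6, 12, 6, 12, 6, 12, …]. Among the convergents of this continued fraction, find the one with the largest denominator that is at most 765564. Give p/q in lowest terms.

a_0 = 6: 6/1  (≤ bound)
a_1 = 6: 37/6  (≤ bound)
a_2 = 12: 450/73  (≤ bound)
a_3 = 6: 2737/444  (≤ bound)
a_4 = 12: 33294/5401  (≤ bound)
a_5 = 6: 202501/32850  (≤ bound)
a_6 = 12: 2463306/399601  (≤ bound)
a_7 = 6: 14982337/2430456  (> 765564, stop)

2463306/399601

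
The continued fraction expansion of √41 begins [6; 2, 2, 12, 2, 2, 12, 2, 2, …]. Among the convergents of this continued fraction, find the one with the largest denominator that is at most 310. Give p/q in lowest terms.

826/129

List convergents until the denominator exceeds the bound:
a_0 = 6: 6/1  (≤ bound)
a_1 = 2: 13/2  (≤ bound)
a_2 = 2: 32/5  (≤ bound)
a_3 = 12: 397/62  (≤ bound)
a_4 = 2: 826/129  (≤ bound)
a_5 = 2: 2049/320  (> 310, stop)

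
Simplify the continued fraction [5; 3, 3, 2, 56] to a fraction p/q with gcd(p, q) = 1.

Starting at the tail and folding back:
Start with 56.
2 + 1/(56/1) = 2 + 1/56 = 113/56
3 + 1/(113/56) = 3 + 56/113 = 395/113
3 + 1/(395/113) = 3 + 113/395 = 1298/395
5 + 1/(1298/395) = 5 + 395/1298 = 6885/1298

6885/1298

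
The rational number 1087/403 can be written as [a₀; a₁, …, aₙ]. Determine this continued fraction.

[2; 1, 2, 3, 3, 2, 1, 3]

⌊1087/403⌋ = 2, remainder 281
⌊403/281⌋ = 1, remainder 122
⌊281/122⌋ = 2, remainder 37
⌊122/37⌋ = 3, remainder 11
⌊37/11⌋ = 3, remainder 4
⌊11/4⌋ = 2, remainder 3
⌊4/3⌋ = 1, remainder 1
⌊3/1⌋ = 3, remainder 0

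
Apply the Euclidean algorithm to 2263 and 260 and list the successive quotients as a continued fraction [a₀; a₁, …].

[8; 1, 2, 2, 1, 1, 1, 9]

2263 = 8·260 + 183, so a_0 = 8
260 = 1·183 + 77, so a_1 = 1
183 = 2·77 + 29, so a_2 = 2
77 = 2·29 + 19, so a_3 = 2
29 = 1·19 + 10, so a_4 = 1
19 = 1·10 + 9, so a_5 = 1
10 = 1·9 + 1, so a_6 = 1
9 = 9·1 + 0, so a_7 = 9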